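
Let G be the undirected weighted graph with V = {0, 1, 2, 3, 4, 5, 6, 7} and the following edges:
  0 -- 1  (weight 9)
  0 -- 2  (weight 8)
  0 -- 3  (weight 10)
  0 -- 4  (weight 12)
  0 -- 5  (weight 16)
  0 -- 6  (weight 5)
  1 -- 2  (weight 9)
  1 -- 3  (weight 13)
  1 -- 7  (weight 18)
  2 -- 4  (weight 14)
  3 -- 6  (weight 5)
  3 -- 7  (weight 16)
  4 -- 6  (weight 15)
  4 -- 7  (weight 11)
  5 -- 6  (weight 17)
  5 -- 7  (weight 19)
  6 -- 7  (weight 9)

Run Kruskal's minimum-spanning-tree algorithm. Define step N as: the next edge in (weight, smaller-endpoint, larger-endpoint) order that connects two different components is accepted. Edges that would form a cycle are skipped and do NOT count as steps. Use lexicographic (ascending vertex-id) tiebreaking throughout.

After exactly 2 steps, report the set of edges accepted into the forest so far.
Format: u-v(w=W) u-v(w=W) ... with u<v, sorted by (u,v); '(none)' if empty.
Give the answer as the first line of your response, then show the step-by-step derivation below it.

0-6(w=5) 3-6(w=5)

step 1: add edge 0-6 (w=5); MST = {0-6(w=5)}
step 2: add edge 3-6 (w=5); MST = {0-6(w=5) 3-6(w=5)}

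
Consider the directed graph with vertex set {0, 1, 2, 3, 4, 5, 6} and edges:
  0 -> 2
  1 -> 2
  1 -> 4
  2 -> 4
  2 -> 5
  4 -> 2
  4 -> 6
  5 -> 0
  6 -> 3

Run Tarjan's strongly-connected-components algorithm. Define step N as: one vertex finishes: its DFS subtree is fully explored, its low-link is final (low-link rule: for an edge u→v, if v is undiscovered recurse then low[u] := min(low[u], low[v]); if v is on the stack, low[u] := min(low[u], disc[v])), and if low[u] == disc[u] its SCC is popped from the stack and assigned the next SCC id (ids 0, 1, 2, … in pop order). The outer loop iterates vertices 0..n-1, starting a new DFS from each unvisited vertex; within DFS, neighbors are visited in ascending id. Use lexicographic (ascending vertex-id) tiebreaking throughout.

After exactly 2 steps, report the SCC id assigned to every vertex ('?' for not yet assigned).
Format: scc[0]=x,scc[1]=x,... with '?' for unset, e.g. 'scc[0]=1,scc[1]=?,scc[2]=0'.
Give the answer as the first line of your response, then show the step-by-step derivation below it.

scc[0]=?,scc[1]=?,scc[2]=?,scc[3]=0,scc[4]=?,scc[5]=?,scc[6]=1

step 1: low=(low[0]=0,low[1]=?,low[2]=1,low[3]=4,low[4]=1,low[5]=?,low[6]=3); scc=(scc[0]=?,scc[1]=?,scc[2]=?,scc[3]=0,scc[4]=?,scc[5]=?,scc[6]=?)
step 2: low=(low[0]=0,low[1]=?,low[2]=1,low[3]=4,low[4]=1,low[5]=?,low[6]=3); scc=(scc[0]=?,scc[1]=?,scc[2]=?,scc[3]=0,scc[4]=?,scc[5]=?,scc[6]=1)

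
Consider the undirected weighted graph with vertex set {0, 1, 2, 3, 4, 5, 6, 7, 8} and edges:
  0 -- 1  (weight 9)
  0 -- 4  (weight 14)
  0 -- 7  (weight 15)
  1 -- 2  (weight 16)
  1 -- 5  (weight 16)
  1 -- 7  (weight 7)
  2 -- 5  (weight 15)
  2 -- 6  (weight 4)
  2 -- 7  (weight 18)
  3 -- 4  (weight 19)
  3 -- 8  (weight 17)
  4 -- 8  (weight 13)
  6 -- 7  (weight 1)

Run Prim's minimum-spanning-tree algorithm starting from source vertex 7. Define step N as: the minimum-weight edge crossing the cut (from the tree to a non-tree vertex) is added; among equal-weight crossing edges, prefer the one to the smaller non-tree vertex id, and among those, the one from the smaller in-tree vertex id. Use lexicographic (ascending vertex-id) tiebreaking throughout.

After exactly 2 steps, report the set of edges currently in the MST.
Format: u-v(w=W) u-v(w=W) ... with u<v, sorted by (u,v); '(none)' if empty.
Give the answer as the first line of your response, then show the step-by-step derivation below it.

2-6(w=4) 6-7(w=1)

step 1: add edge 6-7 (w=1); MST = {6-7(w=1)}
step 2: add edge 2-6 (w=4); MST = {2-6(w=4) 6-7(w=1)}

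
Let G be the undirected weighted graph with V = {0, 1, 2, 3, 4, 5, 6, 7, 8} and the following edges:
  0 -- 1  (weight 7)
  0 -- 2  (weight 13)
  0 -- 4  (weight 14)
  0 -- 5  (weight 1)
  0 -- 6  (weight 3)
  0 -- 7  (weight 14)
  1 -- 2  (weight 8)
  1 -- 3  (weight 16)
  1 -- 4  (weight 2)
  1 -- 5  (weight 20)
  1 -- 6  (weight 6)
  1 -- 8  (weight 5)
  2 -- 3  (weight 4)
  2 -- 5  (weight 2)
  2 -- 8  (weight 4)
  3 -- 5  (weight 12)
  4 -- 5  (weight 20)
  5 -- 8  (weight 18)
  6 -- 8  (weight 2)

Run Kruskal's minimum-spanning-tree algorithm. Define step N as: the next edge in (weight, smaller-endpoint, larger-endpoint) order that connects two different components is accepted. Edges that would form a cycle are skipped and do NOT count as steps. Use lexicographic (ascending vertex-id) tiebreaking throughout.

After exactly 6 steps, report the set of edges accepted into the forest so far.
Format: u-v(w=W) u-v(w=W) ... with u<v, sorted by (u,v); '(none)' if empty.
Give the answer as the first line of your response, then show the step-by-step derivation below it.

0-5(w=1) 0-6(w=3) 1-4(w=2) 2-3(w=4) 2-5(w=2) 6-8(w=2)

step 1: add edge 0-5 (w=1); MST = {0-5(w=1)}
step 2: add edge 1-4 (w=2); MST = {0-5(w=1) 1-4(w=2)}
step 3: add edge 2-5 (w=2); MST = {0-5(w=1) 1-4(w=2) 2-5(w=2)}
step 4: add edge 6-8 (w=2); MST = {0-5(w=1) 1-4(w=2) 2-5(w=2) 6-8(w=2)}
step 5: add edge 0-6 (w=3); MST = {0-5(w=1) 0-6(w=3) 1-4(w=2) 2-5(w=2) 6-8(w=2)}
step 6: add edge 2-3 (w=4); MST = {0-5(w=1) 0-6(w=3) 1-4(w=2) 2-3(w=4) 2-5(w=2) 6-8(w=2)}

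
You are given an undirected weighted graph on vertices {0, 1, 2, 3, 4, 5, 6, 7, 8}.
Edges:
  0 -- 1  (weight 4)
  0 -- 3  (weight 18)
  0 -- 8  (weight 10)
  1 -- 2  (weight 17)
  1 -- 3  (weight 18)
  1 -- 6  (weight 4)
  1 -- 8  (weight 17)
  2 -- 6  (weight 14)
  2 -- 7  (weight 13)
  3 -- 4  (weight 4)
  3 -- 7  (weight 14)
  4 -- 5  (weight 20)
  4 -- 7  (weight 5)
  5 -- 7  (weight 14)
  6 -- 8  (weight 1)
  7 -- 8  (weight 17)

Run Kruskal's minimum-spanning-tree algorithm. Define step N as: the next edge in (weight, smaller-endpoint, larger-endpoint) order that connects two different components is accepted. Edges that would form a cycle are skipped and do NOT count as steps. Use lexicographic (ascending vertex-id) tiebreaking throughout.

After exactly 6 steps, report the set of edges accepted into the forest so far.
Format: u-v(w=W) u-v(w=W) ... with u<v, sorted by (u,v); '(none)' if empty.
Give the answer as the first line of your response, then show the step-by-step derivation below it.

0-1(w=4) 1-6(w=4) 2-7(w=13) 3-4(w=4) 4-7(w=5) 6-8(w=1)

step 1: add edge 6-8 (w=1); MST = {6-8(w=1)}
step 2: add edge 0-1 (w=4); MST = {0-1(w=4) 6-8(w=1)}
step 3: add edge 1-6 (w=4); MST = {0-1(w=4) 1-6(w=4) 6-8(w=1)}
step 4: add edge 3-4 (w=4); MST = {0-1(w=4) 1-6(w=4) 3-4(w=4) 6-8(w=1)}
step 5: add edge 4-7 (w=5); MST = {0-1(w=4) 1-6(w=4) 3-4(w=4) 4-7(w=5) 6-8(w=1)}
step 6: add edge 2-7 (w=13); MST = {0-1(w=4) 1-6(w=4) 2-7(w=13) 3-4(w=4) 4-7(w=5) 6-8(w=1)}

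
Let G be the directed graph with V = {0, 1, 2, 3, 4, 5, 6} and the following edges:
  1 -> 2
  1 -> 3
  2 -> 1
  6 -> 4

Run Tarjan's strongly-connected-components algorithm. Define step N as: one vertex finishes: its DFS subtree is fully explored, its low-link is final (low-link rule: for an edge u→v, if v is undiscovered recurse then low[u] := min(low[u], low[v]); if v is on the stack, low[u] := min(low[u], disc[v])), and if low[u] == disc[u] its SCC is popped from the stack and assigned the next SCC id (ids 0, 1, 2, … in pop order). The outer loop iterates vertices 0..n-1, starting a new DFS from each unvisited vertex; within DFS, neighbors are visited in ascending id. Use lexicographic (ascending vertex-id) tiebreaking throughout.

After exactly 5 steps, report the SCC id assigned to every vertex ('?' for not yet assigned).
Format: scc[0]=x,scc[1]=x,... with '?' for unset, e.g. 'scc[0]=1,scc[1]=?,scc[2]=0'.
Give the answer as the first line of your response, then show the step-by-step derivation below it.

scc[0]=0,scc[1]=2,scc[2]=2,scc[3]=1,scc[4]=3,scc[5]=?,scc[6]=?

step 1: low=(low[0]=0,low[1]=?,low[2]=?,low[3]=?,low[4]=?,low[5]=?,low[6]=?); scc=(scc[0]=0,scc[1]=?,scc[2]=?,scc[3]=?,scc[4]=?,scc[5]=?,scc[6]=?)
step 2: low=(low[0]=0,low[1]=1,low[2]=1,low[3]=?,low[4]=?,low[5]=?,low[6]=?); scc=(scc[0]=0,scc[1]=?,scc[2]=?,scc[3]=?,scc[4]=?,scc[5]=?,scc[6]=?)
step 3: low=(low[0]=0,low[1]=1,low[2]=1,low[3]=3,low[4]=?,low[5]=?,low[6]=?); scc=(scc[0]=0,scc[1]=?,scc[2]=?,scc[3]=1,scc[4]=?,scc[5]=?,scc[6]=?)
step 4: low=(low[0]=0,low[1]=1,low[2]=1,low[3]=3,low[4]=?,low[5]=?,low[6]=?); scc=(scc[0]=0,scc[1]=2,scc[2]=2,scc[3]=1,scc[4]=?,scc[5]=?,scc[6]=?)
step 5: low=(low[0]=0,low[1]=1,low[2]=1,low[3]=3,low[4]=4,low[5]=?,low[6]=?); scc=(scc[0]=0,scc[1]=2,scc[2]=2,scc[3]=1,scc[4]=3,scc[5]=?,scc[6]=?)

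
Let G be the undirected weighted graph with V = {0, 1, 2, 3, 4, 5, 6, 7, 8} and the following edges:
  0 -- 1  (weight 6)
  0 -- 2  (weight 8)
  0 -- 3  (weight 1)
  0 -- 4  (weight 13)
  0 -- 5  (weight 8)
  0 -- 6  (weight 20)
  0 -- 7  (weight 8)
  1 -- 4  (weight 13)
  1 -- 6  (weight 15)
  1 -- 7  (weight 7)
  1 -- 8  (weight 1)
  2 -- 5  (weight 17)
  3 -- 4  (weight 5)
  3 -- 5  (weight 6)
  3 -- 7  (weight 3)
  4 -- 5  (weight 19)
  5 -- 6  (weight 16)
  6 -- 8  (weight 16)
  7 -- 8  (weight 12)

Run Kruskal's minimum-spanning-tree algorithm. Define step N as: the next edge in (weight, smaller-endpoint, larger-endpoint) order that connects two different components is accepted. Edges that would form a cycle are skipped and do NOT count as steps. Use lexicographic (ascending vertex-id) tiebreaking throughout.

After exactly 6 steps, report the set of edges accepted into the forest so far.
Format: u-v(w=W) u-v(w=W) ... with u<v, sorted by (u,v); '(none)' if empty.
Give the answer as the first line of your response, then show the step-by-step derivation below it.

0-1(w=6) 0-3(w=1) 1-8(w=1) 3-4(w=5) 3-5(w=6) 3-7(w=3)

step 1: add edge 0-3 (w=1); MST = {0-3(w=1)}
step 2: add edge 1-8 (w=1); MST = {0-3(w=1) 1-8(w=1)}
step 3: add edge 3-7 (w=3); MST = {0-3(w=1) 1-8(w=1) 3-7(w=3)}
step 4: add edge 3-4 (w=5); MST = {0-3(w=1) 1-8(w=1) 3-4(w=5) 3-7(w=3)}
step 5: add edge 0-1 (w=6); MST = {0-1(w=6) 0-3(w=1) 1-8(w=1) 3-4(w=5) 3-7(w=3)}
step 6: add edge 3-5 (w=6); MST = {0-1(w=6) 0-3(w=1) 1-8(w=1) 3-4(w=5) 3-5(w=6) 3-7(w=3)}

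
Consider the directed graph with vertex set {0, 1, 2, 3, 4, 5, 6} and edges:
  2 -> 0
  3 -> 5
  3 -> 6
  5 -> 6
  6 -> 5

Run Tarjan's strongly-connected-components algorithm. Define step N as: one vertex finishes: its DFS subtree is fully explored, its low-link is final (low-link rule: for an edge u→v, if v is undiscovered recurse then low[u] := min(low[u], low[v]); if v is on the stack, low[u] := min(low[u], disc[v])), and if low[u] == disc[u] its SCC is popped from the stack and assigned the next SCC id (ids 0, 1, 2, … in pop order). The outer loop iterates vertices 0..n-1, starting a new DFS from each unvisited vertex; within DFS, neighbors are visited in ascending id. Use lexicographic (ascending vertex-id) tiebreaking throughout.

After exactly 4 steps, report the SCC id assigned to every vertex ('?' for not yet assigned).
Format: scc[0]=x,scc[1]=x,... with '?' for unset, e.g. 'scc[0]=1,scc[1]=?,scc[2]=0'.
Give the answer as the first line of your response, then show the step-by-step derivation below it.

scc[0]=0,scc[1]=1,scc[2]=2,scc[3]=?,scc[4]=?,scc[5]=?,scc[6]=?

step 1: low=(low[0]=0,low[1]=?,low[2]=?,low[3]=?,low[4]=?,low[5]=?,low[6]=?); scc=(scc[0]=0,scc[1]=?,scc[2]=?,scc[3]=?,scc[4]=?,scc[5]=?,scc[6]=?)
step 2: low=(low[0]=0,low[1]=1,low[2]=?,low[3]=?,low[4]=?,low[5]=?,low[6]=?); scc=(scc[0]=0,scc[1]=1,scc[2]=?,scc[3]=?,scc[4]=?,scc[5]=?,scc[6]=?)
step 3: low=(low[0]=0,low[1]=1,low[2]=2,low[3]=?,low[4]=?,low[5]=?,low[6]=?); scc=(scc[0]=0,scc[1]=1,scc[2]=2,scc[3]=?,scc[4]=?,scc[5]=?,scc[6]=?)
step 4: low=(low[0]=0,low[1]=1,low[2]=2,low[3]=3,low[4]=?,low[5]=4,low[6]=4); scc=(scc[0]=0,scc[1]=1,scc[2]=2,scc[3]=?,scc[4]=?,scc[5]=?,scc[6]=?)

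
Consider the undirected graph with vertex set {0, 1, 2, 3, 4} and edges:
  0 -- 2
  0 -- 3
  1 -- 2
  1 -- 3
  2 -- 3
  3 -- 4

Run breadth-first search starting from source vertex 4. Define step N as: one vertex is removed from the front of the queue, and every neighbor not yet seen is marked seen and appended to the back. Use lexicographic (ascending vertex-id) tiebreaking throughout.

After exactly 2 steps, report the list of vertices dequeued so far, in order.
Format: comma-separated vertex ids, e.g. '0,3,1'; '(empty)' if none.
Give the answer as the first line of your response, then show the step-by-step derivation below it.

4,3

step 1: dequeue 4; queue=[3]; order=4
step 2: dequeue 3; queue=[0,1,2]; order=4,3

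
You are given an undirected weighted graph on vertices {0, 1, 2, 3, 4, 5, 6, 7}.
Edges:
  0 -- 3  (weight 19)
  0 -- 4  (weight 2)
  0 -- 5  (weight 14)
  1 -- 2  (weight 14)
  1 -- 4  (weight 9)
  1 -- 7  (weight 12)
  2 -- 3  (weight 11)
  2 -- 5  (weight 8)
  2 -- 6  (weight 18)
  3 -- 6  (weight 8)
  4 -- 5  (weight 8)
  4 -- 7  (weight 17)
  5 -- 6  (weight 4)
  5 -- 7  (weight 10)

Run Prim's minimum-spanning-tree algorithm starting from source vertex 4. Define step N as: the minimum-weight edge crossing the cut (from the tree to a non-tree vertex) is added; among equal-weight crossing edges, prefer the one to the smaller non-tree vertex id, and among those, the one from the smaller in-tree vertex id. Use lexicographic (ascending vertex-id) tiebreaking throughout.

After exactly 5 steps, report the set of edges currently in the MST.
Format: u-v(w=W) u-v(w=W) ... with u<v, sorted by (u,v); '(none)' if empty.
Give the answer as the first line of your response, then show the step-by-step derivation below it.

0-4(w=2) 2-5(w=8) 3-6(w=8) 4-5(w=8) 5-6(w=4)

step 1: add edge 0-4 (w=2); MST = {0-4(w=2)}
step 2: add edge 4-5 (w=8); MST = {0-4(w=2) 4-5(w=8)}
step 3: add edge 5-6 (w=4); MST = {0-4(w=2) 4-5(w=8) 5-6(w=4)}
step 4: add edge 2-5 (w=8); MST = {0-4(w=2) 2-5(w=8) 4-5(w=8) 5-6(w=4)}
step 5: add edge 3-6 (w=8); MST = {0-4(w=2) 2-5(w=8) 3-6(w=8) 4-5(w=8) 5-6(w=4)}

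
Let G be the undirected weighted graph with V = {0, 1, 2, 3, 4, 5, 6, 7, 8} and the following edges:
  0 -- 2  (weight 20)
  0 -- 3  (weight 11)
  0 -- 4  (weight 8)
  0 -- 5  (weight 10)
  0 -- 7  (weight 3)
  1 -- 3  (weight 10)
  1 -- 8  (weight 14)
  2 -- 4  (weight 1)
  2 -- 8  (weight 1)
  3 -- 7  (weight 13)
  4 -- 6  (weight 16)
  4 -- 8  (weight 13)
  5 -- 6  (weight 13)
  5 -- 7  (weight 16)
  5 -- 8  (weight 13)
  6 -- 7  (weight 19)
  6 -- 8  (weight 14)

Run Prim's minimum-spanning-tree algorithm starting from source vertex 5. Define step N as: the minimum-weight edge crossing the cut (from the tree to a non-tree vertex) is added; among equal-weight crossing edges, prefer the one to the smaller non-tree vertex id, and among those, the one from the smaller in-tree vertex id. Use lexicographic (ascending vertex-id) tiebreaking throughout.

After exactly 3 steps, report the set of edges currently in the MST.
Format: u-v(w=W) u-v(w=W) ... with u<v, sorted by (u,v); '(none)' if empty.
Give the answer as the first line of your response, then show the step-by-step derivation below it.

0-4(w=8) 0-5(w=10) 0-7(w=3)

step 1: add edge 0-5 (w=10); MST = {0-5(w=10)}
step 2: add edge 0-7 (w=3); MST = {0-5(w=10) 0-7(w=3)}
step 3: add edge 0-4 (w=8); MST = {0-4(w=8) 0-5(w=10) 0-7(w=3)}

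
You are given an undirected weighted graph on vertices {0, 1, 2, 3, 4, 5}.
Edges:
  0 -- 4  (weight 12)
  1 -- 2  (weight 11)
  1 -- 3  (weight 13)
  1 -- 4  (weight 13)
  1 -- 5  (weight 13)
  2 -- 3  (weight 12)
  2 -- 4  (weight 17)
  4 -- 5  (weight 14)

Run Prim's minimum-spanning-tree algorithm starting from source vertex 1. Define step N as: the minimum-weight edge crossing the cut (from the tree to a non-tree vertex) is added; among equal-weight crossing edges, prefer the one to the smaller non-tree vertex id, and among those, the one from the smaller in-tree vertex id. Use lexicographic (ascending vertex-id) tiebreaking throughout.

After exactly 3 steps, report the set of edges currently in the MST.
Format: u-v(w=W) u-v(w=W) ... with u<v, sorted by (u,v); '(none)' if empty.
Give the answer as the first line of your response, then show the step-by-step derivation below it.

1-2(w=11) 1-4(w=13) 2-3(w=12)

step 1: add edge 1-2 (w=11); MST = {1-2(w=11)}
step 2: add edge 2-3 (w=12); MST = {1-2(w=11) 2-3(w=12)}
step 3: add edge 1-4 (w=13); MST = {1-2(w=11) 1-4(w=13) 2-3(w=12)}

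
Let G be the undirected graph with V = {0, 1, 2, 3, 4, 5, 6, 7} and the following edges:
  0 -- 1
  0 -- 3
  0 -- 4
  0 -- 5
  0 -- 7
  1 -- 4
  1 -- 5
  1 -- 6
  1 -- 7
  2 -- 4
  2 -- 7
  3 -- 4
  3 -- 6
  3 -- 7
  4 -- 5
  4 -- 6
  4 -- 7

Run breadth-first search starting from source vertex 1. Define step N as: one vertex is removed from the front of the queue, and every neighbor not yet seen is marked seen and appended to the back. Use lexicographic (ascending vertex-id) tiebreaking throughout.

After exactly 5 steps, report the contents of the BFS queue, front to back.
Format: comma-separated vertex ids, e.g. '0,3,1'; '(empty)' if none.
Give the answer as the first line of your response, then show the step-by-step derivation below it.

7,3,2

step 1: dequeue 1; queue=[0,4,5,6,7]; order=1
step 2: dequeue 0; queue=[4,5,6,7,3]; order=1,0
step 3: dequeue 4; queue=[5,6,7,3,2]; order=1,0,4
step 4: dequeue 5; queue=[6,7,3,2]; order=1,0,4,5
step 5: dequeue 6; queue=[7,3,2]; order=1,0,4,5,6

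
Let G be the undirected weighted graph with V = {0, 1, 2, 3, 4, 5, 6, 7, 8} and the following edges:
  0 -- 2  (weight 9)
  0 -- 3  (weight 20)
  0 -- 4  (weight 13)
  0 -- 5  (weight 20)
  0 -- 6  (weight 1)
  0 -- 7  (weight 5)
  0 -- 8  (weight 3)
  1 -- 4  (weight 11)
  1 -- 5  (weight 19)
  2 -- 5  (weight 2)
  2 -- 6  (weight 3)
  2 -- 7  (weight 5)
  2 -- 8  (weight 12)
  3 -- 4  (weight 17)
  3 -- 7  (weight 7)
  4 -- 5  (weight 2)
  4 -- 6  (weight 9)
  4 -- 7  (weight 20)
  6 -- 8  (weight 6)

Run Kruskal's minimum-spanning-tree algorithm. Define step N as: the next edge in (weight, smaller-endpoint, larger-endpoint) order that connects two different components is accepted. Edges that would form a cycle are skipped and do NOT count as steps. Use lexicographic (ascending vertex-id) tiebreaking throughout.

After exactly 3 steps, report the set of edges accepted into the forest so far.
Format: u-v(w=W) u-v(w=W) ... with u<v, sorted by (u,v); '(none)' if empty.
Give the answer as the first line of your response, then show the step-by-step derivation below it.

0-6(w=1) 2-5(w=2) 4-5(w=2)

step 1: add edge 0-6 (w=1); MST = {0-6(w=1)}
step 2: add edge 2-5 (w=2); MST = {0-6(w=1) 2-5(w=2)}
step 3: add edge 4-5 (w=2); MST = {0-6(w=1) 2-5(w=2) 4-5(w=2)}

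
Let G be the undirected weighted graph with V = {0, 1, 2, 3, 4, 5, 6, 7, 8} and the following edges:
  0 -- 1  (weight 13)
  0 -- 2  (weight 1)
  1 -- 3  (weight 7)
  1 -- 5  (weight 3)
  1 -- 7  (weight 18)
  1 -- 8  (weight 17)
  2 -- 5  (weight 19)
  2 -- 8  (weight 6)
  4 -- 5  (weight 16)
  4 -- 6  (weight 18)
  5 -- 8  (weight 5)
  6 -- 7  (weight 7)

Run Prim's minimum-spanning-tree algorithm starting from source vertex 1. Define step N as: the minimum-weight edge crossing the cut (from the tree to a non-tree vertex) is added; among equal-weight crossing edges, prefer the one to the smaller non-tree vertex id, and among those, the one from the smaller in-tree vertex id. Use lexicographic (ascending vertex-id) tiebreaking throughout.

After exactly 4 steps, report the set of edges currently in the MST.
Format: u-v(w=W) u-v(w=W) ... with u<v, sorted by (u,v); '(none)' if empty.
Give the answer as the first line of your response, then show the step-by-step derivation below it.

0-2(w=1) 1-5(w=3) 2-8(w=6) 5-8(w=5)

step 1: add edge 1-5 (w=3); MST = {1-5(w=3)}
step 2: add edge 5-8 (w=5); MST = {1-5(w=3) 5-8(w=5)}
step 3: add edge 2-8 (w=6); MST = {1-5(w=3) 2-8(w=6) 5-8(w=5)}
step 4: add edge 0-2 (w=1); MST = {0-2(w=1) 1-5(w=3) 2-8(w=6) 5-8(w=5)}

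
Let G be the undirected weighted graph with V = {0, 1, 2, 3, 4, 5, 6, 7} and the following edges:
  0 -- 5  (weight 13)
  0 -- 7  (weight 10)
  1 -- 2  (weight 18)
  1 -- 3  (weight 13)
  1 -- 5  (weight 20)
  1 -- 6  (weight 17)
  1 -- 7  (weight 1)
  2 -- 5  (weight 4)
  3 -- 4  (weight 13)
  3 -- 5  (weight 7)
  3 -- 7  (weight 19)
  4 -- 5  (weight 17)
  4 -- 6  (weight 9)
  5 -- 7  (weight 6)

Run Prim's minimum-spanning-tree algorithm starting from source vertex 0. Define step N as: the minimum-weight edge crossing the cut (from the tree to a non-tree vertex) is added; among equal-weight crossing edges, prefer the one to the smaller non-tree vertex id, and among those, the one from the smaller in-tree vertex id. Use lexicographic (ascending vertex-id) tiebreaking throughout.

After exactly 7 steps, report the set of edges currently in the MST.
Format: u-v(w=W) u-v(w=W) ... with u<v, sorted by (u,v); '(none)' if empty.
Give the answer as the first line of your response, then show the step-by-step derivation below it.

0-7(w=10) 1-7(w=1) 2-5(w=4) 3-4(w=13) 3-5(w=7) 4-6(w=9) 5-7(w=6)

step 1: add edge 0-7 (w=10); MST = {0-7(w=10)}
step 2: add edge 1-7 (w=1); MST = {0-7(w=10) 1-7(w=1)}
step 3: add edge 5-7 (w=6); MST = {0-7(w=10) 1-7(w=1) 5-7(w=6)}
step 4: add edge 2-5 (w=4); MST = {0-7(w=10) 1-7(w=1) 2-5(w=4) 5-7(w=6)}
step 5: add edge 3-5 (w=7); MST = {0-7(w=10) 1-7(w=1) 2-5(w=4) 3-5(w=7) 5-7(w=6)}
step 6: add edge 3-4 (w=13); MST = {0-7(w=10) 1-7(w=1) 2-5(w=4) 3-4(w=13) 3-5(w=7) 5-7(w=6)}
step 7: add edge 4-6 (w=9); MST = {0-7(w=10) 1-7(w=1) 2-5(w=4) 3-4(w=13) 3-5(w=7) 4-6(w=9) 5-7(w=6)}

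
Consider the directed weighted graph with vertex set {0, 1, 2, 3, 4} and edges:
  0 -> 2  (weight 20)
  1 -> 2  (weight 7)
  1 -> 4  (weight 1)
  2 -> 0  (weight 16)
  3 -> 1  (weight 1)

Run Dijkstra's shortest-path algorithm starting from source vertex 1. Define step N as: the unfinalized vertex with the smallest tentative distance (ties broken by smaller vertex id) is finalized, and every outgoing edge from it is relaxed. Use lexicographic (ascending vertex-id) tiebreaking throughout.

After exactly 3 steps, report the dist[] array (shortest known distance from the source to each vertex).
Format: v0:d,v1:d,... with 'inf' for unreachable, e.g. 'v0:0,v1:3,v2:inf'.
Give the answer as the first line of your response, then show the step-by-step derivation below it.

v0:23,v1:0,v2:7,v3:inf,v4:1

step 1: dist = v0:inf,v1:0,v2:7,v3:inf,v4:1
step 2: dist = v0:inf,v1:0,v2:7,v3:inf,v4:1
step 3: dist = v0:23,v1:0,v2:7,v3:inf,v4:1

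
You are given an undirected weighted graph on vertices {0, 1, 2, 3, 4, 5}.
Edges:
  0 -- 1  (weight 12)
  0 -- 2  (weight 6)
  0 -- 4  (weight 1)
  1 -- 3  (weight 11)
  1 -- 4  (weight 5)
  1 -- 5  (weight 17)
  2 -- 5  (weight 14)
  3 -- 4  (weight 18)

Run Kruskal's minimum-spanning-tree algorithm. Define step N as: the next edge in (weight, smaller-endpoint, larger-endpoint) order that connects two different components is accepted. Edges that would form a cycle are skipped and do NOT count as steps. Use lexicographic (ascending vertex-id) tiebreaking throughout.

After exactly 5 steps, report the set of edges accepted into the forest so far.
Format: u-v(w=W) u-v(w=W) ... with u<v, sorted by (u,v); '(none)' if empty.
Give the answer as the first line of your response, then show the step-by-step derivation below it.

0-2(w=6) 0-4(w=1) 1-3(w=11) 1-4(w=5) 2-5(w=14)

step 1: add edge 0-4 (w=1); MST = {0-4(w=1)}
step 2: add edge 1-4 (w=5); MST = {0-4(w=1) 1-4(w=5)}
step 3: add edge 0-2 (w=6); MST = {0-2(w=6) 0-4(w=1) 1-4(w=5)}
step 4: add edge 1-3 (w=11); MST = {0-2(w=6) 0-4(w=1) 1-3(w=11) 1-4(w=5)}
step 5: add edge 2-5 (w=14); MST = {0-2(w=6) 0-4(w=1) 1-3(w=11) 1-4(w=5) 2-5(w=14)}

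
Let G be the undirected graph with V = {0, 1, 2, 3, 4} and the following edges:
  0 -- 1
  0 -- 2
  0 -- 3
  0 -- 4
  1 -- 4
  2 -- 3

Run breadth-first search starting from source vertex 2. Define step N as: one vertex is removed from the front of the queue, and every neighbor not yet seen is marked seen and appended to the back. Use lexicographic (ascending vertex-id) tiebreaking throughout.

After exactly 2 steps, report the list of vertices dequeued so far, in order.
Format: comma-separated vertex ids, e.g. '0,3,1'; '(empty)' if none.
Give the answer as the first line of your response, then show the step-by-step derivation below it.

2,0

step 1: dequeue 2; queue=[0,3]; order=2
step 2: dequeue 0; queue=[3,1,4]; order=2,0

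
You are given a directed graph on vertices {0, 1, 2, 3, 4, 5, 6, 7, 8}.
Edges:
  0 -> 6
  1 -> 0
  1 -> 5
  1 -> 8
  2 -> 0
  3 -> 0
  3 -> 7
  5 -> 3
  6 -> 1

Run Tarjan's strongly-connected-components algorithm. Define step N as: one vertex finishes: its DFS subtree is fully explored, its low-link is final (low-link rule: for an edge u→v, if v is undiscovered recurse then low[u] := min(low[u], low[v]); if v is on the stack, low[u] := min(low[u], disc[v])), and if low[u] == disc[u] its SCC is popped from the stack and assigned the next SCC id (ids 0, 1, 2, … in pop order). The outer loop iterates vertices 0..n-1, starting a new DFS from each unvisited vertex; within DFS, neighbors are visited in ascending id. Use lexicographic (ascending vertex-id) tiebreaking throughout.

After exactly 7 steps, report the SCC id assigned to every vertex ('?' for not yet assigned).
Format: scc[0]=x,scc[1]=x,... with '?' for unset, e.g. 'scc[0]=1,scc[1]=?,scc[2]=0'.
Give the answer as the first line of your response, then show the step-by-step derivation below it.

scc[0]=2,scc[1]=2,scc[2]=?,scc[3]=2,scc[4]=?,scc[5]=2,scc[6]=2,scc[7]=0,scc[8]=1

step 1: low=(low[0]=0,low[1]=0,low[2]=?,low[3]=0,low[4]=?,low[5]=3,low[6]=1,low[7]=5,low[8]=?); scc=(scc[0]=?,scc[1]=?,scc[2]=?,scc[3]=?,scc[4]=?,scc[5]=?,scc[6]=?,scc[7]=0,scc[8]=?)
step 2: low=(low[0]=0,low[1]=0,low[2]=?,low[3]=0,low[4]=?,low[5]=3,low[6]=1,low[7]=5,low[8]=?); scc=(scc[0]=?,scc[1]=?,scc[2]=?,scc[3]=?,scc[4]=?,scc[5]=?,scc[6]=?,scc[7]=0,scc[8]=?)
step 3: low=(low[0]=0,low[1]=0,low[2]=?,low[3]=0,low[4]=?,low[5]=0,low[6]=1,low[7]=5,low[8]=?); scc=(scc[0]=?,scc[1]=?,scc[2]=?,scc[3]=?,scc[4]=?,scc[5]=?,scc[6]=?,scc[7]=0,scc[8]=?)
step 4: low=(low[0]=0,low[1]=0,low[2]=?,low[3]=0,low[4]=?,low[5]=0,low[6]=1,low[7]=5,low[8]=6); scc=(scc[0]=?,scc[1]=?,scc[2]=?,scc[3]=?,scc[4]=?,scc[5]=?,scc[6]=?,scc[7]=0,scc[8]=1)
step 5: low=(low[0]=0,low[1]=0,low[2]=?,low[3]=0,low[4]=?,low[5]=0,low[6]=1,low[7]=5,low[8]=6); scc=(scc[0]=?,scc[1]=?,scc[2]=?,scc[3]=?,scc[4]=?,scc[5]=?,scc[6]=?,scc[7]=0,scc[8]=1)
step 6: low=(low[0]=0,low[1]=0,low[2]=?,low[3]=0,low[4]=?,low[5]=0,low[6]=0,low[7]=5,low[8]=6); scc=(scc[0]=?,scc[1]=?,scc[2]=?,scc[3]=?,scc[4]=?,scc[5]=?,scc[6]=?,scc[7]=0,scc[8]=1)
step 7: low=(low[0]=0,low[1]=0,low[2]=?,low[3]=0,low[4]=?,low[5]=0,low[6]=0,low[7]=5,low[8]=6); scc=(scc[0]=2,scc[1]=2,scc[2]=?,scc[3]=2,scc[4]=?,scc[5]=2,scc[6]=2,scc[7]=0,scc[8]=1)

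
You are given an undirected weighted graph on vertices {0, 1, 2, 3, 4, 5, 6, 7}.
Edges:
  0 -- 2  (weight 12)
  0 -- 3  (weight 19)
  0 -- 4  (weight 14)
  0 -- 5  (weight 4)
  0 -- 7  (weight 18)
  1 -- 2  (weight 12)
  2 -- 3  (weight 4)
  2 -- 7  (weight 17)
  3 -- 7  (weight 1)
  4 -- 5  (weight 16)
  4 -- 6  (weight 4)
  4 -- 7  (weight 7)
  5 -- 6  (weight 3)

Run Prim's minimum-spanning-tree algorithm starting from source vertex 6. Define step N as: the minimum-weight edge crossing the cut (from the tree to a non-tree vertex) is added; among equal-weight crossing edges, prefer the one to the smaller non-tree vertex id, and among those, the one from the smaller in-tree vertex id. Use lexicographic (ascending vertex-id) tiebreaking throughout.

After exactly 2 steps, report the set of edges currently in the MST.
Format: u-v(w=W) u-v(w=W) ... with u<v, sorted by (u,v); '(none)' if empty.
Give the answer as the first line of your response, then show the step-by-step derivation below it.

0-5(w=4) 5-6(w=3)

step 1: add edge 5-6 (w=3); MST = {5-6(w=3)}
step 2: add edge 0-5 (w=4); MST = {0-5(w=4) 5-6(w=3)}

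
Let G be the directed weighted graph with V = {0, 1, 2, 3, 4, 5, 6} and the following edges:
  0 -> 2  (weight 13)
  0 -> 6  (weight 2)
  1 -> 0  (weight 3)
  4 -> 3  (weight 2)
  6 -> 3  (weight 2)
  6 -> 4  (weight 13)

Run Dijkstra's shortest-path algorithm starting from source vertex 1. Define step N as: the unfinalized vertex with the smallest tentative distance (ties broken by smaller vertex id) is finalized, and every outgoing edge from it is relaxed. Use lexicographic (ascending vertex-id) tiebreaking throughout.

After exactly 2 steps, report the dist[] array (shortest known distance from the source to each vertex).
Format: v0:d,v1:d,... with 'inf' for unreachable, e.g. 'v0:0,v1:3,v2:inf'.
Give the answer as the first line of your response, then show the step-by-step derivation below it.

v0:3,v1:0,v2:16,v3:inf,v4:inf,v5:inf,v6:5

step 1: dist = v0:3,v1:0,v2:inf,v3:inf,v4:inf,v5:inf,v6:inf
step 2: dist = v0:3,v1:0,v2:16,v3:inf,v4:inf,v5:inf,v6:5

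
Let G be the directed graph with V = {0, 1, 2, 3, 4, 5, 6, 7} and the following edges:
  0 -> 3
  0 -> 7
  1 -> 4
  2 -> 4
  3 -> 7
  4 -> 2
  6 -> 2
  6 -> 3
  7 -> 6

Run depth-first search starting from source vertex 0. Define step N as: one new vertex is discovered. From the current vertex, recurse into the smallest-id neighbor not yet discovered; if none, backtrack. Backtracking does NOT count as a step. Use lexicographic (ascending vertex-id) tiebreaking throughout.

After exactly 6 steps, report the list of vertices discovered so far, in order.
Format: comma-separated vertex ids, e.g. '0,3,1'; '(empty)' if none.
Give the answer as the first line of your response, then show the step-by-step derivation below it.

0,3,7,6,2,4

step 1: discover 0; path=0; order=0
step 2: discover 3; path=0>3; order=0,3
step 3: discover 7; path=0>3>7; order=0,3,7
step 4: discover 6; path=0>3>7>6; order=0,3,7,6
step 5: discover 2; path=0>3>7>6>2; order=0,3,7,6,2
step 6: discover 4; path=0>3>7>6>2>4; order=0,3,7,6,2,4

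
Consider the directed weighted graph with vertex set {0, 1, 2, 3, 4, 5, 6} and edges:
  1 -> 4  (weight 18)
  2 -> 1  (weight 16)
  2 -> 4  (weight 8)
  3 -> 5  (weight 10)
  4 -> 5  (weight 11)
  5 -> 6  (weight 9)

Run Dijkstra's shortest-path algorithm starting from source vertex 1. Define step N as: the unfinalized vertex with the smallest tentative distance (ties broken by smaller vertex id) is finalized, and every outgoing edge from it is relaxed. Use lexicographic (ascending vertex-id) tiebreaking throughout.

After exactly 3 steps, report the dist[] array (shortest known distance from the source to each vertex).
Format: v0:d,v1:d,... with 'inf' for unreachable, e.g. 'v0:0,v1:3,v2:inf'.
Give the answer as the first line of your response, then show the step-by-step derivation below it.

v0:inf,v1:0,v2:inf,v3:inf,v4:18,v5:29,v6:38

step 1: dist = v0:inf,v1:0,v2:inf,v3:inf,v4:18,v5:inf,v6:inf
step 2: dist = v0:inf,v1:0,v2:inf,v3:inf,v4:18,v5:29,v6:inf
step 3: dist = v0:inf,v1:0,v2:inf,v3:inf,v4:18,v5:29,v6:38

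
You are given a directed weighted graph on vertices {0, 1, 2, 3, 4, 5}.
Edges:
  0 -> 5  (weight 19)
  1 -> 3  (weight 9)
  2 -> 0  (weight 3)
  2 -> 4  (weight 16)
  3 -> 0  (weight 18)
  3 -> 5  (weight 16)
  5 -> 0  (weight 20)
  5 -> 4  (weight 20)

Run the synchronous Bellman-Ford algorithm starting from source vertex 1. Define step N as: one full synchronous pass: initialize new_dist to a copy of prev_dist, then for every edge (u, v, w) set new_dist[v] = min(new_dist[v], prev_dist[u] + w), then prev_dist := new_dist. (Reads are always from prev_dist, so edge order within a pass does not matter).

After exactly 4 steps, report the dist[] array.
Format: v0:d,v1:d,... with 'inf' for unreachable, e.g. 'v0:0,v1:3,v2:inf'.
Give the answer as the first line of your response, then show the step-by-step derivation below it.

v0:27,v1:0,v2:inf,v3:9,v4:45,v5:25

step 1: dist = v0:inf,v1:0,v2:inf,v3:9,v4:inf,v5:inf
step 2: dist = v0:27,v1:0,v2:inf,v3:9,v4:inf,v5:25
step 3: dist = v0:27,v1:0,v2:inf,v3:9,v4:45,v5:25
step 4: dist = v0:27,v1:0,v2:inf,v3:9,v4:45,v5:25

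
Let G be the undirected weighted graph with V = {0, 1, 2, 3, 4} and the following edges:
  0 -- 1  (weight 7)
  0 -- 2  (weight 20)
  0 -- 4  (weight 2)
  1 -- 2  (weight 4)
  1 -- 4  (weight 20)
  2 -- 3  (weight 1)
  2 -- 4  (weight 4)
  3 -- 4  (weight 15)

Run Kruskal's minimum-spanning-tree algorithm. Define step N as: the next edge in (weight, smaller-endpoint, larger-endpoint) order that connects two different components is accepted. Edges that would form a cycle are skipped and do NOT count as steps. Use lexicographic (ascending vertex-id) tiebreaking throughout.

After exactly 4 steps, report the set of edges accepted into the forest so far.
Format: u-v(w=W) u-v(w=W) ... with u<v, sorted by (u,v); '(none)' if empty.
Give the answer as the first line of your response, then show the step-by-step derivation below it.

0-4(w=2) 1-2(w=4) 2-3(w=1) 2-4(w=4)

step 1: add edge 2-3 (w=1); MST = {2-3(w=1)}
step 2: add edge 0-4 (w=2); MST = {0-4(w=2) 2-3(w=1)}
step 3: add edge 1-2 (w=4); MST = {0-4(w=2) 1-2(w=4) 2-3(w=1)}
step 4: add edge 2-4 (w=4); MST = {0-4(w=2) 1-2(w=4) 2-3(w=1) 2-4(w=4)}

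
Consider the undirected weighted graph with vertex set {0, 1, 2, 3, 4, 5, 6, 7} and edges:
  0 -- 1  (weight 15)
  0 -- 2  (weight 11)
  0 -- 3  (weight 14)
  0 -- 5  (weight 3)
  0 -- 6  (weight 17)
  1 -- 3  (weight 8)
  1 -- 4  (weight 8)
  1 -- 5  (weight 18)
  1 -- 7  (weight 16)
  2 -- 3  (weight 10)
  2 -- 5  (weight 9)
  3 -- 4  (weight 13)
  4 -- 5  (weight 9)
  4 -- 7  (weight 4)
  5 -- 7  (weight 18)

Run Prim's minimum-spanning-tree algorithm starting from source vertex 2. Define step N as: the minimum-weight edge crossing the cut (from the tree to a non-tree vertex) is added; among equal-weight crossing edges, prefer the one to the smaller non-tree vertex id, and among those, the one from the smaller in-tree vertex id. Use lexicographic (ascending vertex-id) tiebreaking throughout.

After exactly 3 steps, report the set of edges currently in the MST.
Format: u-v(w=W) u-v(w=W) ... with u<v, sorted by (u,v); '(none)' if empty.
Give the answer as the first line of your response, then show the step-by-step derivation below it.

0-5(w=3) 2-5(w=9) 4-5(w=9)

step 1: add edge 2-5 (w=9); MST = {2-5(w=9)}
step 2: add edge 0-5 (w=3); MST = {0-5(w=3) 2-5(w=9)}
step 3: add edge 4-5 (w=9); MST = {0-5(w=3) 2-5(w=9) 4-5(w=9)}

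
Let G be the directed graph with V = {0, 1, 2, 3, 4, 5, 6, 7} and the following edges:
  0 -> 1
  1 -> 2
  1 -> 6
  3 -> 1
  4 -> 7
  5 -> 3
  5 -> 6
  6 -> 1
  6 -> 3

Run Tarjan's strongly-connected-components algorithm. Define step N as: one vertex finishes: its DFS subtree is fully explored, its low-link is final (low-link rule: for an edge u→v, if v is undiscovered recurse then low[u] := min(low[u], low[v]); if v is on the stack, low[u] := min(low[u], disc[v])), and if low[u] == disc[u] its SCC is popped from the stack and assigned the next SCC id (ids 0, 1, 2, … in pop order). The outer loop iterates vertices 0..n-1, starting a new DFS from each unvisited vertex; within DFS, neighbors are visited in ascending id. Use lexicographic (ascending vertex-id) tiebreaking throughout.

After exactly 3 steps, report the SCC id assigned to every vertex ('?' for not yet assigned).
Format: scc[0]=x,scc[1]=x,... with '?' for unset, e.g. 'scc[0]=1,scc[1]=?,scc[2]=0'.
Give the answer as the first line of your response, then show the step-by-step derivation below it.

scc[0]=?,scc[1]=?,scc[2]=0,scc[3]=?,scc[4]=?,scc[5]=?,scc[6]=?,scc[7]=?

step 1: low=(low[0]=0,low[1]=1,low[2]=2,low[3]=?,low[4]=?,low[5]=?,low[6]=?,low[7]=?); scc=(scc[0]=?,scc[1]=?,scc[2]=0,scc[3]=?,scc[4]=?,scc[5]=?,scc[6]=?,scc[7]=?)
step 2: low=(low[0]=0,low[1]=1,low[2]=2,low[3]=1,low[4]=?,low[5]=?,low[6]=1,low[7]=?); scc=(scc[0]=?,scc[1]=?,scc[2]=0,scc[3]=?,scc[4]=?,scc[5]=?,scc[6]=?,scc[7]=?)
step 3: low=(low[0]=0,low[1]=1,low[2]=2,low[3]=1,low[4]=?,low[5]=?,low[6]=1,low[7]=?); scc=(scc[0]=?,scc[1]=?,scc[2]=0,scc[3]=?,scc[4]=?,scc[5]=?,scc[6]=?,scc[7]=?)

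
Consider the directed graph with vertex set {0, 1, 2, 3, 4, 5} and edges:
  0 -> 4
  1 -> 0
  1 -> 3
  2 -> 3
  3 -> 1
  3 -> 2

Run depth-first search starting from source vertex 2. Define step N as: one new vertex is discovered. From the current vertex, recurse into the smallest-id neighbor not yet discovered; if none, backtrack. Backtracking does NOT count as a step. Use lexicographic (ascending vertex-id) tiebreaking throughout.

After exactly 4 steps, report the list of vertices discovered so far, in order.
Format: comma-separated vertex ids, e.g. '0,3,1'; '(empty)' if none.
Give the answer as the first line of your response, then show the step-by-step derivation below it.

2,3,1,0

step 1: discover 2; path=2; order=2
step 2: discover 3; path=2>3; order=2,3
step 3: discover 1; path=2>3>1; order=2,3,1
step 4: discover 0; path=2>3>1>0; order=2,3,1,0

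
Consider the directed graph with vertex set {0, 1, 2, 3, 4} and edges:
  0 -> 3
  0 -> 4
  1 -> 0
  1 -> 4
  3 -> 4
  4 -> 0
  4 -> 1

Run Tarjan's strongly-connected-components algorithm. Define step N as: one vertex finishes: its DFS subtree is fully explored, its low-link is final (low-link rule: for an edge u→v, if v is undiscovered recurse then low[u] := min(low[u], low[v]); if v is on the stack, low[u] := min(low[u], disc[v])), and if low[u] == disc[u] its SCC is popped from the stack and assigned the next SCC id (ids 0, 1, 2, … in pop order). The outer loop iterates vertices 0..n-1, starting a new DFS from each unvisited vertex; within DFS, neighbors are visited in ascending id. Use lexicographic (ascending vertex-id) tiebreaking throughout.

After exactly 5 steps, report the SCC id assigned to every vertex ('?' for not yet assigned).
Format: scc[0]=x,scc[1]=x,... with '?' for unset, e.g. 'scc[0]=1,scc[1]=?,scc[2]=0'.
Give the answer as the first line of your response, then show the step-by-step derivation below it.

scc[0]=0,scc[1]=0,scc[2]=1,scc[3]=0,scc[4]=0

step 1: low=(low[0]=0,low[1]=0,low[2]=?,low[3]=1,low[4]=0); scc=(scc[0]=?,scc[1]=?,scc[2]=?,scc[3]=?,scc[4]=?)
step 2: low=(low[0]=0,low[1]=0,low[2]=?,low[3]=1,low[4]=0); scc=(scc[0]=?,scc[1]=?,scc[2]=?,scc[3]=?,scc[4]=?)
step 3: low=(low[0]=0,low[1]=0,low[2]=?,low[3]=0,low[4]=0); scc=(scc[0]=?,scc[1]=?,scc[2]=?,scc[3]=?,scc[4]=?)
step 4: low=(low[0]=0,low[1]=0,low[2]=?,low[3]=0,low[4]=0); scc=(scc[0]=0,scc[1]=0,scc[2]=?,scc[3]=0,scc[4]=0)
step 5: low=(low[0]=0,low[1]=0,low[2]=4,low[3]=0,low[4]=0); scc=(scc[0]=0,scc[1]=0,scc[2]=1,scc[3]=0,scc[4]=0)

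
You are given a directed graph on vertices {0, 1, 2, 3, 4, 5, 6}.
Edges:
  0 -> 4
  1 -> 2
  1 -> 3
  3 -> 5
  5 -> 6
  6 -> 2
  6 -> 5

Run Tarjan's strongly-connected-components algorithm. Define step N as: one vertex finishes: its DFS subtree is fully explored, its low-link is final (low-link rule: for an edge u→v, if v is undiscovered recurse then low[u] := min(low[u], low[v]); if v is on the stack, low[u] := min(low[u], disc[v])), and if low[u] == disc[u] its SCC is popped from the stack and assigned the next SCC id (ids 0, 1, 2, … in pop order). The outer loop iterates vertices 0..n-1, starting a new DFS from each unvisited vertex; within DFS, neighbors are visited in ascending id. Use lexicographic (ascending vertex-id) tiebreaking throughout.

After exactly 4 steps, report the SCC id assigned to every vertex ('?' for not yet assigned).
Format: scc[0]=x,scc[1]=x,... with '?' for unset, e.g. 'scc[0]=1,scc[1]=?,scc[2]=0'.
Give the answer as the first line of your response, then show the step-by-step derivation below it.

scc[0]=1,scc[1]=?,scc[2]=2,scc[3]=?,scc[4]=0,scc[5]=?,scc[6]=?

step 1: low=(low[0]=0,low[1]=?,low[2]=?,low[3]=?,low[4]=1,low[5]=?,low[6]=?); scc=(scc[0]=?,scc[1]=?,scc[2]=?,scc[3]=?,scc[4]=0,scc[5]=?,scc[6]=?)
step 2: low=(low[0]=0,low[1]=?,low[2]=?,low[3]=?,low[4]=1,low[5]=?,low[6]=?); scc=(scc[0]=1,scc[1]=?,scc[2]=?,scc[3]=?,scc[4]=0,scc[5]=?,scc[6]=?)
step 3: low=(low[0]=0,low[1]=2,low[2]=3,low[3]=?,low[4]=1,low[5]=?,low[6]=?); scc=(scc[0]=1,scc[1]=?,scc[2]=2,scc[3]=?,scc[4]=0,scc[5]=?,scc[6]=?)
step 4: low=(low[0]=0,low[1]=2,low[2]=3,low[3]=4,low[4]=1,low[5]=5,low[6]=5); scc=(scc[0]=1,scc[1]=?,scc[2]=2,scc[3]=?,scc[4]=0,scc[5]=?,scc[6]=?)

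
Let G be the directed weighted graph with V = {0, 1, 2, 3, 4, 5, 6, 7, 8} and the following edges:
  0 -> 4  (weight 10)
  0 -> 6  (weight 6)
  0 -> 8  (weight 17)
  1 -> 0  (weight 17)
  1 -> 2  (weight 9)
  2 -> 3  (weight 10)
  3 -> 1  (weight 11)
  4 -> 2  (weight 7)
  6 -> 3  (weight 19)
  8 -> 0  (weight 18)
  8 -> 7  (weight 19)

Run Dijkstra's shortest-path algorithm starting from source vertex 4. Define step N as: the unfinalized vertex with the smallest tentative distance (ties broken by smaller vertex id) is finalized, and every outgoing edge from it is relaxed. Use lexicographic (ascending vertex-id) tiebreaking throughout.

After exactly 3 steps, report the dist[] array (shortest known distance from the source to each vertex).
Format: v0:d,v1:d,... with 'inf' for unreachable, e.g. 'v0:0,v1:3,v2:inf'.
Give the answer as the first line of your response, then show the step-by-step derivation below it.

v0:inf,v1:28,v2:7,v3:17,v4:0,v5:inf,v6:inf,v7:inf,v8:inf

step 1: dist = v0:inf,v1:inf,v2:7,v3:inf,v4:0,v5:inf,v6:inf,v7:inf,v8:inf
step 2: dist = v0:inf,v1:inf,v2:7,v3:17,v4:0,v5:inf,v6:inf,v7:inf,v8:inf
step 3: dist = v0:inf,v1:28,v2:7,v3:17,v4:0,v5:inf,v6:inf,v7:inf,v8:inf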